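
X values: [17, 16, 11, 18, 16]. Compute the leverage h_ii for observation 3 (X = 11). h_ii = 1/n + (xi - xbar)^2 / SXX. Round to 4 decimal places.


Mean of X: xbar = 15.6000.
SXX = 29.2000.
For X = 11: h = 1/5 + (11 - 15.6000)^2/29.2000 = 0.9247.

0.9247


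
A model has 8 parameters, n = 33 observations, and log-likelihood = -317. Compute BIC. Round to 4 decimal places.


Compute k*ln(n) = 8*ln(33) = 8*3.496508 = 27.972064.
Then -2*loglik = 634.
BIC = 27.972064 + 634 = 661.972064, which rounds to 661.9721.

661.9721


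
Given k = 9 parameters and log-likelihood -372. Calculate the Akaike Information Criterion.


AIC = 2*9 - 2*(-372).
= 18 + 744 = 762.

762


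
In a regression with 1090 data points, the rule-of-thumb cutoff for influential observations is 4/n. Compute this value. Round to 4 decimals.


Using the rule of thumb:
Threshold = 4 / 1090 = 0.0037.

0.0037


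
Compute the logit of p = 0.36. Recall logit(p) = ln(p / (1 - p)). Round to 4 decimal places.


1 - p = 0.64.
p/(1-p) = 0.5625.
logit = ln(0.5625) = -0.5754.

-0.5754


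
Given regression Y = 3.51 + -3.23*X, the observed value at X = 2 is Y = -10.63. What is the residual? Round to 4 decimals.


Compute yhat = 3.51 + (-3.23)(2) = -2.9500.
Residual = actual - predicted = -10.63 - -2.9500 = -7.6800.

-7.6800


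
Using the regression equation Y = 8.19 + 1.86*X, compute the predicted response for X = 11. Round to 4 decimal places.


Plug X = 11 into Y = 8.19 + 1.86*X:
Y = 8.19 + 20.4600 = 28.6500.

28.6500


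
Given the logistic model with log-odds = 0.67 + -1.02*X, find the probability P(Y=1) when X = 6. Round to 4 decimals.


Compute z = 0.67 + (-1.02)(6) = -5.4500.
exp(-z) = 232.7582.
P = 1/(1 + 232.7582) = 0.0043.

0.0043


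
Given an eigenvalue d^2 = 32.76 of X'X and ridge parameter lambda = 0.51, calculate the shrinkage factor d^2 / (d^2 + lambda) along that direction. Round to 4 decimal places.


d^2 + lambda = 32.76 + 0.51 = 33.2700.
Shrinkage factor = 32.76/33.2700 = 0.9847.

0.9847


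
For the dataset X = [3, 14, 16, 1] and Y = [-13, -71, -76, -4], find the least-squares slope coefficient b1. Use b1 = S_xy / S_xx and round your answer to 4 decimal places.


The sample means are xbar = 8.5000 and ybar = -41.0000.
Compute S_xx = 173.0000 and S_xy = -859.0000.
Slope b1 = S_xy / S_xx = -859.0000 / 173.0000 = -4.9653.

-4.9653


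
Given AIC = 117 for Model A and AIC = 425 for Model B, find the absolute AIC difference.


Compute |117 - 425| = 308.
Model A has the smaller AIC.

308


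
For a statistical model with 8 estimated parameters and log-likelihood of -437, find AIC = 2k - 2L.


Compute:
2k = 2*8 = 16.
-2*loglik = -2*(-437) = 874.
AIC = 16 + 874 = 890.

890


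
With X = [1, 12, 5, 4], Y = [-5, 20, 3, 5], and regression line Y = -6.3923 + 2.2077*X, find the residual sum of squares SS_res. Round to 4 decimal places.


Compute predicted values, then residuals = yi - yhat_i.
Residuals: [-0.8154, -0.1001, -1.6462, 2.5615].
SSres = sum(residual^2) = 9.9462.

9.9462


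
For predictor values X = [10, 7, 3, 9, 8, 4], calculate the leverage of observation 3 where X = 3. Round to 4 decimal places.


Mean of X: xbar = 6.8333.
SXX = 38.8333.
For X = 3: h = 1/6 + (3 - 6.8333)^2/38.8333 = 0.5451.

0.5451


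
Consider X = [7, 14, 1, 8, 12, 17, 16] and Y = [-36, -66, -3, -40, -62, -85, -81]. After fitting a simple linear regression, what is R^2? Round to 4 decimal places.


After computing the OLS fit (b0=0.8575, b1=-5.0534):
SSres = 24.8721, SStot = 5015.4286.
R^2 = 1 - 24.8721/5015.4286 = 0.9950.

0.9950


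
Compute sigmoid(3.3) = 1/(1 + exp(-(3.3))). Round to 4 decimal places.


exp(-3.3000) = 0.0369.
1 + exp(-z) = 1.0369.
sigmoid = 1/1.0369 = 0.9644.

0.9644


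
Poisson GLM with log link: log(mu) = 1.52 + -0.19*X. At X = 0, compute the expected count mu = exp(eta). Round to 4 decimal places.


Linear predictor: eta = 1.52 + (-0.19)(0) = 1.5200.
Expected count: mu = exp(1.5200) = 4.5722.

4.5722


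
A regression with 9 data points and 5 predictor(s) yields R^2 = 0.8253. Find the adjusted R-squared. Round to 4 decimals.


Adjusted R^2 = 1 - (1 - R^2) * (n-1)/(n-p-1).
(1 - R^2) = 0.1747.
(n-1)/(n-p-1) = 8/3.
(1 - R^2) * (n-1) = 0.1747 * 8 = 1.3976.
Divide by (n-p-1): 1.3976 / 3 = 0.4659.
Adj R^2 = 1 - 0.4659 = 0.5341.

0.5341


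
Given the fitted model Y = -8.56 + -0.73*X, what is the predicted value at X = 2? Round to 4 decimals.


Substitute X = 2 into the equation:
Y = -8.56 + -0.73 * 2 = -8.56 + -1.4600 = -10.0200.

-10.0200


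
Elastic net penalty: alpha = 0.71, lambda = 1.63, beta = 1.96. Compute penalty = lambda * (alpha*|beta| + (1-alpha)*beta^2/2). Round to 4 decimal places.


Compute:
L1 = 0.71 * 1.96 = 1.3916.
L2 = 0.29 * 1.96^2 / 2 = 0.5570.
Penalty = 1.63 * (1.3916 + 0.5570) = 3.1763.

3.1763


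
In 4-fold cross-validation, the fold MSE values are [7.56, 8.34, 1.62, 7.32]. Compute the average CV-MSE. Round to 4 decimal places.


Total MSE across folds = 24.8400.
CV-MSE = 24.8400/4 = 6.2100.

6.2100


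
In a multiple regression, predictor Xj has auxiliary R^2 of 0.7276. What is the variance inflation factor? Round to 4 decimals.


VIF = 1 / (1 - 0.7276).
= 1 / 0.2724 = 3.6711.

3.6711


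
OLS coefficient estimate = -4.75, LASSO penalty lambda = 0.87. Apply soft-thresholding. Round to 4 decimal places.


Absolute value: |-4.75| = 4.75.
Compare to lambda = 0.87.
Since |beta| > lambda, coefficient = sign(beta)*(|beta| - lambda) = -3.8800.

-3.8800


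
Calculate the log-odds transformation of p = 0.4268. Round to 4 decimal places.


The odds are p/(1-p) = 0.4268 / 0.5732 = 0.7446.
logit(p) = ln(0.7446) = -0.2949.

-0.2949


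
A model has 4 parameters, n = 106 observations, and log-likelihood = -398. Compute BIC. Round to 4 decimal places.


Compute k*ln(n) = 4*ln(106) = 4*4.663439 = 18.653756.
Then -2*loglik = 796.
BIC = 18.653756 + 796 = 814.653756, which rounds to 814.6538.

814.6538


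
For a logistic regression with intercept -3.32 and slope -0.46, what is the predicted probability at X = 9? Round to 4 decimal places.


z = -3.32 + -0.46 * 9 = -7.4600.
Sigmoid: P = 1 / (1 + exp(7.4600)) = 0.0006.

0.0006


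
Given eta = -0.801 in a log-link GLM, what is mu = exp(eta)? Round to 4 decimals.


The inverse log link gives:
mu = exp(-0.801) = 0.4489.

0.4489


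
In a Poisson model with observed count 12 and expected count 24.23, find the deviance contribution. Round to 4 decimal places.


First: ln(12/24.23) = -0.702685.
Then: 12 * -0.702685 = -8.432220.
y - mu = 12 - 24.23 = -12.23.
D = 2(-8.432220 - -12.23) = 7.595560, which rounds to 7.5956.

7.5956


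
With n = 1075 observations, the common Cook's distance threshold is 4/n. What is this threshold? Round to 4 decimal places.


Using the rule of thumb:
Threshold = 4 / 1075 = 0.0037.

0.0037


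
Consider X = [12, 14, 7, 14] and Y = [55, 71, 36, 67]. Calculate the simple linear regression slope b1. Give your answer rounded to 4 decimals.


Calculate xbar = 11.7500, ybar = 57.2500.
S_xx = 32.7500, S_xy = 153.2500.
Using b1 = S_xy / S_xx = 153.2500 / 32.7500, we get b1 = 4.6794.

4.6794


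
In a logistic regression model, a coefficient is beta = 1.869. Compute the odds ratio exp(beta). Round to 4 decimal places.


exp(1.869) = 6.4818.
So the odds ratio is 6.4818.

6.4818


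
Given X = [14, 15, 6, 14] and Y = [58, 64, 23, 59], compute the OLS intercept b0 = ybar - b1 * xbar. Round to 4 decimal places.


Compute b1 = 4.4929 from the OLS formula.
With xbar = 12.2500 and ybar = 51.0000, the intercept is:
b0 = 51.0000 - 4.4929 * 12.2500 = -4.0379.

-4.0379


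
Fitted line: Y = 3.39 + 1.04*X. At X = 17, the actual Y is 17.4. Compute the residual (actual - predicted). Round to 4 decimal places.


Predicted = 3.39 + 1.04 * 17 = 21.0700.
Residual = 17.4 - 21.0700 = -3.6700.

-3.6700


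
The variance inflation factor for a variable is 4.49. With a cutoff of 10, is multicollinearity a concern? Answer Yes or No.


The threshold is 10.
VIF = 4.49 is < 10.
Multicollinearity indication: No.

No


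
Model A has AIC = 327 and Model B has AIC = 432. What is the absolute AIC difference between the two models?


Compute |327 - 432| = 105.
Model A has the smaller AIC.

105


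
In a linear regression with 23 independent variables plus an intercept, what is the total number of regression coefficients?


Each predictor gets one coefficient, plus one intercept.
Total parameters = 23 + 1 = 24.

24


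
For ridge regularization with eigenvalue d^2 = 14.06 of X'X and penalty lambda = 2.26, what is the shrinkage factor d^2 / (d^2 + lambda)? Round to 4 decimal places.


d^2 + lambda = 14.06 + 2.26 = 16.3200.
Shrinkage factor = 14.06/16.3200 = 0.8615.

0.8615


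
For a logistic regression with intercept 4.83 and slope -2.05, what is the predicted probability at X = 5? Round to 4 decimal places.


z = 4.83 + -2.05 * 5 = -5.4200.
Sigmoid: P = 1 / (1 + exp(5.4200)) = 0.0044.

0.0044


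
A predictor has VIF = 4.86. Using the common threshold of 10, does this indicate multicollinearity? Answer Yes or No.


Compare VIF = 4.86 to the threshold of 10.
4.86 < 10, so the answer is No.

No


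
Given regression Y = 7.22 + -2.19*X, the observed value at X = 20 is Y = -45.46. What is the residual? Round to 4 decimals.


Predicted = 7.22 + -2.19 * 20 = -36.5800.
Residual = -45.46 - -36.5800 = -8.8800.

-8.8800


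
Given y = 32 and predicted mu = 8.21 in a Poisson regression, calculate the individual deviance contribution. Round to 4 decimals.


y/mu = 32/8.21 = 3.897686 (approx.), and ln(32/8.21) = 1.360383.
y * ln(y/mu) = 32 * 1.360383 = 43.532256.
y - mu = 23.79.
D = 2 * (43.532256 - 23.79) = 39.484512, which rounds to 39.4845.

39.4845


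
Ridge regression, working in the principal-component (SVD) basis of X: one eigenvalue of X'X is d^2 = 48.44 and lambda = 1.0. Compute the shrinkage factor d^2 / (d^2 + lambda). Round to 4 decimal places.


Denominator = d^2 + lambda = 48.44 + 1.0 = 49.4400.
Shrinkage = 48.44 / 49.4400 = 0.9798.

0.9798


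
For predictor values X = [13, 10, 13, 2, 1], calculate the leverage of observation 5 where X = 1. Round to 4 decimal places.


n = 5, xbar = 7.8000.
SXX = sum((xi - xbar)^2) = 138.8000.
h = 1/5 + (1 - 7.8000)^2 / 138.8000 = 0.5331.

0.5331


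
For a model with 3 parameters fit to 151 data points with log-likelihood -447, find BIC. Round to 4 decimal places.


k * ln(n) = 3 * ln(151) = 3 * 5.017280 = 15.051840.
-2 * loglik = -2 * (-447) = 894.
BIC = 15.051840 + 894 = 909.051840, which rounds to 909.0518.

909.0518


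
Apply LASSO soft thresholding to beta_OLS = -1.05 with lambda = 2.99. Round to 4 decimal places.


Check: |-1.05| = 1.05 vs lambda = 2.99.
Since |beta| <= lambda, the coefficient is set to 0.
Soft-thresholded coefficient = 0.0000.

0.0000


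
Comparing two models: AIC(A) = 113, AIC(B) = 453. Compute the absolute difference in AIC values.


Compute |113 - 453| = 340.
Model A has the smaller AIC.

340


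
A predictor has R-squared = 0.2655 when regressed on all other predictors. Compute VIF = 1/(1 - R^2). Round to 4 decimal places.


Denominator: 1 - 0.2655 = 0.7345.
VIF = 1 / 0.7345 = 1.3615.

1.3615


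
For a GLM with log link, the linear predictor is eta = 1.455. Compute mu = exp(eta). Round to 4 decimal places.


mu = exp(eta) = exp(1.455).
= 4.2845.

4.2845


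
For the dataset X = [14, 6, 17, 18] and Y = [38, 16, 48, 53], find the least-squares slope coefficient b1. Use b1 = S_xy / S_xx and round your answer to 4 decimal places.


Calculate xbar = 13.7500, ybar = 38.7500.
S_xx = 88.7500, S_xy = 266.7500.
Using b1 = S_xy / S_xx = 266.7500 / 88.7500, we get b1 = 3.0056.

3.0056


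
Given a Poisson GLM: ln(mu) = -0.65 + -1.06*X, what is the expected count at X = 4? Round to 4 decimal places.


eta = -0.65 + -1.06 * 4 = -4.8900.
mu = exp(-4.8900) = 0.0075.

0.0075


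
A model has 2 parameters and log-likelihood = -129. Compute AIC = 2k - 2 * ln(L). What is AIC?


AIC = 2k - 2*loglik = 2(2) - 2(-129).
= 4 + 258 = 262.

262


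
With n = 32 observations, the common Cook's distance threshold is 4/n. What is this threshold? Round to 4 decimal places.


The threshold is 4/n.
4/32 = 0.1250.

0.1250


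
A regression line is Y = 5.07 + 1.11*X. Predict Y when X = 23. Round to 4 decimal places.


Predicted value:
Y = 5.07 + (1.11)(23) = 5.07 + 25.5300 = 30.6000.

30.6000


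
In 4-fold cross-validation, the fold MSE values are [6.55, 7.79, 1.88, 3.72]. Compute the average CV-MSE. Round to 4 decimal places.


Total MSE across folds = 19.9400.
CV-MSE = 19.9400/4 = 4.9850.

4.9850


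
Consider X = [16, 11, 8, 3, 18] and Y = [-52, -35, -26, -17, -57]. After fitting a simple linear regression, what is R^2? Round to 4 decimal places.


The fitted line is Y = -6.3025 + -2.7766*X.
SSres = 17.4714, SStot = 1149.2000.
R^2 = 1 - SSres/SStot = 0.9848.

0.9848


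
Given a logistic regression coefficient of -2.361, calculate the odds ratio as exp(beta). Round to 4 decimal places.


exp(-2.361) = 0.0943.
So the odds ratio is 0.0943.

0.0943


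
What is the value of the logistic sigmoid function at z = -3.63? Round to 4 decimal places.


First, exp(3.6300) = 37.7128.
Then sigma(z) = 1/(1 + 37.7128) = 0.0258.

0.0258


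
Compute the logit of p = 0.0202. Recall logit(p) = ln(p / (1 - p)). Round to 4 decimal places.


The odds are p/(1-p) = 0.0202 / 0.9798 = 0.0206.
logit(p) = ln(0.0206) = -3.8817.

-3.8817


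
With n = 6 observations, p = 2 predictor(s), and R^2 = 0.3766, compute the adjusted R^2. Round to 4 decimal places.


Plug in: Adj R^2 = 1 - (1 - 0.3766) * 5/3.
= 1 - 0.6234 * 5/3
= 1 - 3.1170 / 3
= 1 - 1.0390 = -0.0390.

-0.0390


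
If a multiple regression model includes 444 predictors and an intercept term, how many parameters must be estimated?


Each predictor gets one coefficient, plus one intercept.
Total parameters = 444 + 1 = 445.

445


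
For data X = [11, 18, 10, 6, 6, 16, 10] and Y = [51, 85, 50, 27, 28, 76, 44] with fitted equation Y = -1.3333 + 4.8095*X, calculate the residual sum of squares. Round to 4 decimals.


For each point, residual = actual - predicted.
Residuals: [-0.5712, -0.2377, 3.2383, -0.5237, 0.4763, 0.3813, -2.7617].
Sum of squared residuals = 19.1429.

19.1429


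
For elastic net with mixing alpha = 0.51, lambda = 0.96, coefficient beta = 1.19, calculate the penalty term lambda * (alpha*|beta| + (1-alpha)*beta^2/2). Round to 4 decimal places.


Compute:
L1 = 0.51 * 1.19 = 0.6069.
L2 = 0.49 * 1.19^2 / 2 = 0.3469.
Penalty = 0.96 * (0.6069 + 0.3469) = 0.9157.

0.9157


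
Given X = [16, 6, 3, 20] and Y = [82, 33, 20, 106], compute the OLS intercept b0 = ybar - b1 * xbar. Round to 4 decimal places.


First find the slope: b1 = 5.0257.
Means: xbar = 11.2500, ybar = 60.2500.
b0 = ybar - b1 * xbar = 60.2500 - 5.0257 * 11.2500 = 3.7112.

3.7112


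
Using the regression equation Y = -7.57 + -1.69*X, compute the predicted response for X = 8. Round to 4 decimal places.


Substitute X = 8 into the equation:
Y = -7.57 + -1.69 * 8 = -7.57 + -13.5200 = -21.0900.

-21.0900


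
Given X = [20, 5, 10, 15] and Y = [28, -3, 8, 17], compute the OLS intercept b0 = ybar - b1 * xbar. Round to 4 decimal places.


The slope is b1 = 2.0400.
Sample means are xbar = 12.5000 and ybar = 12.5000.
Intercept: b0 = 12.5000 - (2.0400)(12.5000) = -13.0000.

-13.0000


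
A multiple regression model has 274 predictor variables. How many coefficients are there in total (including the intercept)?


Total coefficients = number of predictors + 1 (for the intercept).
= 274 + 1 = 275.

275


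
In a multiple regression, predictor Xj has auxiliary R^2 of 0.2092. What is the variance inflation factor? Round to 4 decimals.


VIF = 1 / (1 - 0.2092).
= 1 / 0.7908 = 1.2645.

1.2645


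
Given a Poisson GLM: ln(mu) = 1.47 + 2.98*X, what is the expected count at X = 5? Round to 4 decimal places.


eta = 1.47 + 2.98 * 5 = 16.3700.
mu = exp(16.3700) = 12864729.7903.

12864729.7903


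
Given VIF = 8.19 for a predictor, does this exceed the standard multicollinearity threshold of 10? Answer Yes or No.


Compare VIF = 8.19 to the threshold of 10.
8.19 < 10, so the answer is No.

No


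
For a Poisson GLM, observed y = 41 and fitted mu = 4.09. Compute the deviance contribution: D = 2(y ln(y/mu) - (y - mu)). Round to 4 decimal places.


First: ln(41/4.09) = 2.305027.
Then: 41 * 2.305027 = 94.506107.
y - mu = 41 - 4.09 = 36.91.
D = 2(94.506107 - 36.91) = 115.192214, which rounds to 115.1922.

115.1922


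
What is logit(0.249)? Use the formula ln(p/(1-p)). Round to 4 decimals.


1 - p = 0.751.
p/(1-p) = 0.3316.
logit = ln(0.3316) = -1.1040.

-1.1040


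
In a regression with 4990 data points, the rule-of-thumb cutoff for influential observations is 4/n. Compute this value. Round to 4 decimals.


Cook's distance cutoff = 4/n = 4/4990.
= 0.0008.

0.0008


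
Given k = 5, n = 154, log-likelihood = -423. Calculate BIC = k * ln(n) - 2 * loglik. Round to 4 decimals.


ln(154) = 5.036953.
k * ln(n) = 5 * 5.036953 = 25.184765.
-2L = 846.
BIC = 25.184765 + 846 = 871.184765, which rounds to 871.1848.

871.1848


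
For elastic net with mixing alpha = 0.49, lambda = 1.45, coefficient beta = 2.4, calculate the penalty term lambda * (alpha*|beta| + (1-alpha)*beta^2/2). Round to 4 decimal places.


alpha * |beta| = 0.49 * 2.4 = 1.1760.
(1-alpha) * beta^2/2 = 0.51 * 5.7600/2 = 1.4688.
Total = 1.45 * (1.1760 + 1.4688) = 3.8350.

3.8350


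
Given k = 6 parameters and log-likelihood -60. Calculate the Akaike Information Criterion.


AIC = 2k - 2*loglik = 2(6) - 2(-60).
= 12 + 120 = 132.

132


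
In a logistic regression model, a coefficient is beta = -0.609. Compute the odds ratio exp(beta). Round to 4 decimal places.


The odds ratio is computed as:
OR = e^(-0.609) = 0.5439.

0.5439


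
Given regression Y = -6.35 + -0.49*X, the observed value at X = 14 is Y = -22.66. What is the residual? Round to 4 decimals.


Compute yhat = -6.35 + (-0.49)(14) = -13.2100.
Residual = actual - predicted = -22.66 - -13.2100 = -9.4500.

-9.4500


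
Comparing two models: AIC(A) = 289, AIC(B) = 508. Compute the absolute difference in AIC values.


Absolute difference = |289 - 508| = 219.
The model with lower AIC (A) is preferred.

219


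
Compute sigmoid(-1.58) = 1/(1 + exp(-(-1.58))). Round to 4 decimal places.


Compute exp(1.5800) = 4.8550.
Sigmoid = 1 / (1 + 4.8550) = 1 / 5.8550 = 0.1708.

0.1708


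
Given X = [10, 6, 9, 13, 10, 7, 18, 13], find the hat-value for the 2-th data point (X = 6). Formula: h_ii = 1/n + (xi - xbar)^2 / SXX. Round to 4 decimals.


Mean of X: xbar = 10.7500.
SXX = 103.5000.
For X = 6: h = 1/8 + (6 - 10.7500)^2/103.5000 = 0.3430.

0.3430


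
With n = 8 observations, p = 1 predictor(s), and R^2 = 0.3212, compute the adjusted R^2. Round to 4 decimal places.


Adjusted R^2 = 1 - (1 - R^2) * (n-1)/(n-p-1).
(1 - R^2) = 0.6788.
(n-1)/(n-p-1) = 7/6.
(1 - R^2) * (n-1) = 0.6788 * 7 = 4.7516.
Divide by (n-p-1): 4.7516 / 6 = 0.7919.
Adj R^2 = 1 - 0.7919 = 0.2081.

0.2081


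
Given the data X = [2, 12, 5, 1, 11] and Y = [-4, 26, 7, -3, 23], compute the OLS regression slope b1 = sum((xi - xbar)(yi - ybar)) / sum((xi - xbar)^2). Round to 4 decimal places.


The sample means are xbar = 6.2000 and ybar = 9.8000.
Compute S_xx = 102.8000 and S_xy = 285.2000.
Slope b1 = S_xy / S_xx = 285.2000 / 102.8000 = 2.7743.

2.7743


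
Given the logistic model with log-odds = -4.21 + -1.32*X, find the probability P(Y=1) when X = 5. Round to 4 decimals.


z = -4.21 + -1.32 * 5 = -10.8100.
Sigmoid: P = 1 / (1 + exp(10.8100)) = 0.0000.

0.0000


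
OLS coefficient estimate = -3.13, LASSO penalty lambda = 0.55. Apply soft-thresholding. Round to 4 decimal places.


Check: |-3.13| = 3.13 vs lambda = 0.55.
Since |beta| > lambda, coefficient = sign(beta)*(|beta| - lambda) = -2.5800.
Soft-thresholded coefficient = -2.5800.

-2.5800


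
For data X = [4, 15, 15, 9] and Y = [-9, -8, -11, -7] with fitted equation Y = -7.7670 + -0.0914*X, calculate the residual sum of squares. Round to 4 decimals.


Compute predicted values, then residuals = yi - yhat_i.
Residuals: [-0.8674, 1.1380, -1.8620, 1.5896].
SSres = sum(residual^2) = 8.0413.

8.0413


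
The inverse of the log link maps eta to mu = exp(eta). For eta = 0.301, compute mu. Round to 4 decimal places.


The inverse log link gives:
mu = exp(0.301) = 1.3512.

1.3512


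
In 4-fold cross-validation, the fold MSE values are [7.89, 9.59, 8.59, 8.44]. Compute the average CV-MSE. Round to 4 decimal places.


Total MSE across folds = 34.5100.
CV-MSE = 34.5100/4 = 8.6275.

8.6275


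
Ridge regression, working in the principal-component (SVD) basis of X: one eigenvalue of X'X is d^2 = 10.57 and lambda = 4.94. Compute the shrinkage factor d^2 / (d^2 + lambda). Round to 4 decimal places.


d^2 + lambda = 10.57 + 4.94 = 15.5100.
Shrinkage factor = 10.57/15.5100 = 0.6815.

0.6815


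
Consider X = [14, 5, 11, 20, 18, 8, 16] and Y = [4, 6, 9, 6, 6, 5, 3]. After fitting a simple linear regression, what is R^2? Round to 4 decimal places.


The fitted line is Y = 6.4313 + -0.0654*X.
SSres = 20.9572, SStot = 21.7143.
R^2 = 1 - SSres/SStot = 0.0349.

0.0349


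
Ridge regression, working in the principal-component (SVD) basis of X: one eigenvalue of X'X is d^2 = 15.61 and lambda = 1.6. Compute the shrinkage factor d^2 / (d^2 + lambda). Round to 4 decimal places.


Compute the denominator: 15.61 + 1.6 = 17.2100.
Shrinkage factor = 15.61 / 17.2100 = 0.9070.

0.9070


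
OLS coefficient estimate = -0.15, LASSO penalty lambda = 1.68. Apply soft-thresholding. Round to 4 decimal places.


|beta_OLS| = 0.15.
lambda = 1.68.
Since |beta| <= lambda, the coefficient is set to 0.
Result = 0.0000.

0.0000


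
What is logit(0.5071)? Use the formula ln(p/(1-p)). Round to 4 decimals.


Compute the odds: 0.5071/0.4929 = 1.0288.
Take the natural log: ln(1.0288) = 0.0284.

0.0284


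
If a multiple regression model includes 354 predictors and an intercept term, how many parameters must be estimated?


Total coefficients = number of predictors + 1 (for the intercept).
= 354 + 1 = 355.

355


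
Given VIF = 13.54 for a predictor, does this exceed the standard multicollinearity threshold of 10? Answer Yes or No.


Check: VIF = 13.54 vs threshold = 10.
Since 13.54 >= 10, the answer is Yes.

Yes


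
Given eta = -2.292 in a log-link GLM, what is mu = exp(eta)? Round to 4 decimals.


Apply the inverse link:
mu = e^-2.292 = 0.1011.

0.1011


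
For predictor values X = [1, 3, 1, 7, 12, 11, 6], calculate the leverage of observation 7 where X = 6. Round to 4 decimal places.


n = 7, xbar = 5.8571.
SXX = sum((xi - xbar)^2) = 120.8571.
h = 1/7 + (6 - 5.8571)^2 / 120.8571 = 0.1430.

0.1430


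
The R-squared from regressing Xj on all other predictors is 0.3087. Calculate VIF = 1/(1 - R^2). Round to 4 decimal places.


Denominator: 1 - 0.3087 = 0.6913.
VIF = 1 / 0.6913 = 1.4465.

1.4465


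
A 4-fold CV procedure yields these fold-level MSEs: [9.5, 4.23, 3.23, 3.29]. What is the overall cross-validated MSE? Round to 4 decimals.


Sum of fold MSEs = 20.2500.
Average = 20.2500 / 4 = 5.0625.

5.0625


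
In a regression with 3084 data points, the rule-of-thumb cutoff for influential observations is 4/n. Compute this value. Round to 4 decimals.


Cook's distance cutoff = 4/n = 4/3084.
= 0.0013.

0.0013


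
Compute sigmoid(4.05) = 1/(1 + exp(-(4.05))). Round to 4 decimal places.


Compute exp(-4.0500) = 0.0174.
Sigmoid = 1 / (1 + 0.0174) = 1 / 1.0174 = 0.9829.

0.9829


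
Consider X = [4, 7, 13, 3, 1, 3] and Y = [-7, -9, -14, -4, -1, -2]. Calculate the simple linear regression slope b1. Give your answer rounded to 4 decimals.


Calculate xbar = 5.1667, ybar = -6.1667.
S_xx = 92.8333, S_xy = -100.8333.
Using b1 = S_xy / S_xx = -100.8333 / 92.8333, we get b1 = -1.0862.

-1.0862


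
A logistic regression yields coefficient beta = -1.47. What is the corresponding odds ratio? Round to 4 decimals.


The odds ratio is computed as:
OR = e^(-1.47) = 0.2299.

0.2299


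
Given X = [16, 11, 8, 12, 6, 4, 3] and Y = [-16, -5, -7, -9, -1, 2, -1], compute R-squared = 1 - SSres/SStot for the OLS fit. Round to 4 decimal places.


After computing the OLS fit (b0=5.0521, b1=-1.2061):
SSres = 29.8351, SStot = 221.4286.
R^2 = 1 - 29.8351/221.4286 = 0.8653.

0.8653


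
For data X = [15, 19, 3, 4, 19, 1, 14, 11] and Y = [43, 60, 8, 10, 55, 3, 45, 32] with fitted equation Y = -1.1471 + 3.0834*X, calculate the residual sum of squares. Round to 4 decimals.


For each point, residual = actual - predicted.
Residuals: [-2.1039, 2.5625, -0.1031, -1.1865, -2.4375, 1.0637, 2.9795, -0.7703].
Sum of squared residuals = 28.9549.

28.9549


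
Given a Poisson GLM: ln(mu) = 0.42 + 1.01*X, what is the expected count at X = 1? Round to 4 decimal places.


eta = 0.42 + 1.01 * 1 = 1.4300.
mu = exp(1.4300) = 4.1787.

4.1787


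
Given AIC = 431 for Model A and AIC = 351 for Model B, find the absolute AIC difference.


Absolute difference = |431 - 351| = 80.
The model with lower AIC (B) is preferred.

80


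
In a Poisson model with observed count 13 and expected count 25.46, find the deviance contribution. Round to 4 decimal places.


y/mu = 13/25.46 = 0.510605 (approx.), and ln(13/25.46) = -0.672159.
y * ln(y/mu) = 13 * -0.672159 = -8.738067.
y - mu = -12.46.
D = 2 * (-8.738067 - -12.46) = 7.443866, which rounds to 7.4439.

7.4439


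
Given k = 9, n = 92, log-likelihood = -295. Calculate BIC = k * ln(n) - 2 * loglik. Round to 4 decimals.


k * ln(n) = 9 * ln(92) = 9 * 4.521789 = 40.696101.
-2 * loglik = -2 * (-295) = 590.
BIC = 40.696101 + 590 = 630.696101, which rounds to 630.6961.

630.6961


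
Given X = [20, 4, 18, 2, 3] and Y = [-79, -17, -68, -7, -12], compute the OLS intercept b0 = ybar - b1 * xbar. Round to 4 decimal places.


First find the slope: b1 = -3.8618.
Means: xbar = 9.4000, ybar = -36.6000.
b0 = ybar - b1 * xbar = -36.6000 - -3.8618 * 9.4000 = -0.2988.

-0.2988


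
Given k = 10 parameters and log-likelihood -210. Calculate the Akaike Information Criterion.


Compute:
2k = 2*10 = 20.
-2*loglik = -2*(-210) = 420.
AIC = 20 + 420 = 440.

440


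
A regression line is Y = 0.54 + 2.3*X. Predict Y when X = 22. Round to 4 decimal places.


Plug X = 22 into Y = 0.54 + 2.3*X:
Y = 0.54 + 50.6000 = 51.1400.

51.1400


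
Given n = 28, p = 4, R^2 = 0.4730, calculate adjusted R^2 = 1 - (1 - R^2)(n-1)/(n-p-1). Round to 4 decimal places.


Adjusted R^2 = 1 - (1 - R^2) * (n-1)/(n-p-1).
(1 - R^2) = 0.5270.
(n-1)/(n-p-1) = 27/23.
(1 - R^2) * (n-1) = 0.5270 * 27 = 14.2290.
Divide by (n-p-1): 14.2290 / 23 = 0.6187.
Adj R^2 = 1 - 0.6187 = 0.3813.

0.3813


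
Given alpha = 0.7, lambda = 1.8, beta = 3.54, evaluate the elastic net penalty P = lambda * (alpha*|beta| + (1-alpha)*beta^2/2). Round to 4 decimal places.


Compute:
L1 = 0.7 * 3.54 = 2.4780.
L2 = 0.3 * 3.54^2 / 2 = 1.8797.
Penalty = 1.8 * (2.4780 + 1.8797) = 7.8439.

7.8439


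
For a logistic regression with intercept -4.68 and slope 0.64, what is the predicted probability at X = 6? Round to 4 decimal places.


z = -4.68 + 0.64 * 6 = -0.8400.
Sigmoid: P = 1 / (1 + exp(0.8400)) = 0.3015.

0.3015


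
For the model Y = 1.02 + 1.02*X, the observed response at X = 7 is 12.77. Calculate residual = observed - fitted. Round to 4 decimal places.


Predicted = 1.02 + 1.02 * 7 = 8.1600.
Residual = 12.77 - 8.1600 = 4.6100.

4.6100


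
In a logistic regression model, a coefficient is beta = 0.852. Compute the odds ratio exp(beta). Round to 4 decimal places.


Odds ratio = exp(beta) = exp(0.852).
= 2.3443.

2.3443


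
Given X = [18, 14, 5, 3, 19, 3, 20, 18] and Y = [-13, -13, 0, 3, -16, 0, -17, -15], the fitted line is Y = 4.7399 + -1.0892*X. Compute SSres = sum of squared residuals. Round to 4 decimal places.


Compute predicted values, then residuals = yi - yhat_i.
Residuals: [1.8657, -2.4911, 0.7061, 1.5277, -0.0451, -1.4723, 0.0441, -0.1343].
SSres = sum(residual^2) = 14.7085.

14.7085


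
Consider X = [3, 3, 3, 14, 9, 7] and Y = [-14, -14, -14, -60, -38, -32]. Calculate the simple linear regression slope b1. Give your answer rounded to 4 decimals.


First compute the means: xbar = 6.5000, ybar = -28.6667.
Then S_xx = sum((xi - xbar)^2) = 99.5000.
S_xy = sum((xi - xbar)(yi - ybar)) = -414.0000.
b1 = S_xy / S_xx = -414.0000 / 99.5000 = -4.1608.

-4.1608


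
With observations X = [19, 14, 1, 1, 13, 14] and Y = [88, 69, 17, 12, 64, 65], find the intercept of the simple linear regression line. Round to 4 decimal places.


Compute b1 = 4.0729 from the OLS formula.
With xbar = 10.3333 and ybar = 52.5000, the intercept is:
b0 = 52.5000 - 4.0729 * 10.3333 = 10.4129.

10.4129


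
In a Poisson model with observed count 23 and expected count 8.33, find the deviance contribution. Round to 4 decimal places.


Compute y*ln(y/mu) = 23*ln(23/8.33) = 23*1.015631 = 23.359513.
y - mu = 14.67.
D = 2*(23.359513 - (14.67)) = 17.379026, which rounds to 17.3790.

17.3790


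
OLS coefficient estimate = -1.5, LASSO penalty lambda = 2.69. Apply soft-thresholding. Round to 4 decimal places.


Absolute value: |-1.5| = 1.5.
Compare to lambda = 2.69.
Since |beta| <= lambda, the coefficient is set to 0.

0.0000


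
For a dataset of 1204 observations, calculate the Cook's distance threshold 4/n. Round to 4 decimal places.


The threshold is 4/n.
4/1204 = 0.0033.

0.0033


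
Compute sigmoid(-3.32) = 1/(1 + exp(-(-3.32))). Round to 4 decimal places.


First, exp(3.3200) = 27.6604.
Then sigma(z) = 1/(1 + 27.6604) = 0.0349.

0.0349


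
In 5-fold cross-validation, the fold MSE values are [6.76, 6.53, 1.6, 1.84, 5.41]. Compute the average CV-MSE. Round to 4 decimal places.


Sum of fold MSEs = 22.1400.
Average = 22.1400 / 5 = 4.4280.

4.4280


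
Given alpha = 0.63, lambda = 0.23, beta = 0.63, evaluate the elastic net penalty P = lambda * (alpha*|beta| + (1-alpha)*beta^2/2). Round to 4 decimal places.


alpha * |beta| = 0.63 * 0.63 = 0.3969.
(1-alpha) * beta^2/2 = 0.37 * 0.3969/2 = 0.0734.
Total = 0.23 * (0.3969 + 0.0734) = 0.1082.

0.1082


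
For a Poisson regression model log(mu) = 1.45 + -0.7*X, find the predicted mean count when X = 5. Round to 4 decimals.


Linear predictor: eta = 1.45 + (-0.7)(5) = -2.0500.
Expected count: mu = exp(-2.0500) = 0.1287.

0.1287


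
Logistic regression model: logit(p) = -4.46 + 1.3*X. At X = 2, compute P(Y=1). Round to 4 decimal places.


z = -4.46 + 1.3 * 2 = -1.8600.
Sigmoid: P = 1 / (1 + exp(1.8600)) = 0.1347.

0.1347


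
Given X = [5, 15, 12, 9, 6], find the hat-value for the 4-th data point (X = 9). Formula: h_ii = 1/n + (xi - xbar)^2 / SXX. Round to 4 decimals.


Compute xbar = 9.4000 with n = 5 observations.
SXX = 69.2000.
Leverage = 1/5 + (9 - 9.4000)^2/69.2000 = 0.2023.

0.2023


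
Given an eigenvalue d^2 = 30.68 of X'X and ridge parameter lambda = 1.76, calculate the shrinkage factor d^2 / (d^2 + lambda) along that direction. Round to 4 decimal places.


Denominator = d^2 + lambda = 30.68 + 1.76 = 32.4400.
Shrinkage = 30.68 / 32.4400 = 0.9457.

0.9457


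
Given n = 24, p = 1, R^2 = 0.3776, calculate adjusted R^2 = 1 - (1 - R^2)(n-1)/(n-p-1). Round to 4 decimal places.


Using the formula:
(1 - 0.3776) = 0.6224.
Multiply by 23/22: 0.6224 * 23 = 14.3152, then 14.3152 / 22 = 0.6507.
Adj R^2 = 1 - 0.6507 = 0.3493.

0.3493


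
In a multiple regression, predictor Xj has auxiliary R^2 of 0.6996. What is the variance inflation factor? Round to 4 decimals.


VIF = 1 / (1 - 0.6996).
= 1 / 0.3004 = 3.3289.

3.3289


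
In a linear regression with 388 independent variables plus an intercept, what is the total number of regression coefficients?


Each predictor gets one coefficient, plus one intercept.
Total parameters = 388 + 1 = 389.

389


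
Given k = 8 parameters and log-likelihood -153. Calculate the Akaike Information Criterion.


AIC = 2*8 - 2*(-153).
= 16 + 306 = 322.

322


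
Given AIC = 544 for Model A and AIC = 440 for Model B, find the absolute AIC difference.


|AIC_A - AIC_B| = |544 - 440| = 104.
Model B is preferred (lower AIC).

104


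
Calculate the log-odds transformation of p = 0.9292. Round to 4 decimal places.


The odds are p/(1-p) = 0.9292 / 0.0708 = 13.1243.
logit(p) = ln(13.1243) = 2.5745.

2.5745


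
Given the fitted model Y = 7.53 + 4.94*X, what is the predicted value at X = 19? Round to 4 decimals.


Predicted value:
Y = 7.53 + (4.94)(19) = 7.53 + 93.8600 = 101.3900.

101.3900


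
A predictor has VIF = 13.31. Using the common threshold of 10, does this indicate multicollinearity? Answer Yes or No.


The threshold is 10.
VIF = 13.31 is >= 10.
Multicollinearity indication: Yes.

Yes


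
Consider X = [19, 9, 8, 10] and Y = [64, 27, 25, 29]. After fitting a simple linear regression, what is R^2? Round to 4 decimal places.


Fit the OLS line: b0 = -5.7922, b1 = 3.6558.
SSres = 5.6299.
SStot = 1034.7500.
R^2 = 1 - 5.6299/1034.7500 = 0.9946.

0.9946


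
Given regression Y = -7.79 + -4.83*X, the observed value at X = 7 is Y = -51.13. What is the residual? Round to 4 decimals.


Predicted = -7.79 + -4.83 * 7 = -41.6000.
Residual = -51.13 - -41.6000 = -9.5300.

-9.5300


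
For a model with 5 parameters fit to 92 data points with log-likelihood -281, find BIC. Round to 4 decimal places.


Compute k*ln(n) = 5*ln(92) = 5*4.521789 = 22.608945.
Then -2*loglik = 562.
BIC = 22.608945 + 562 = 584.608945, which rounds to 584.6089.

584.6089


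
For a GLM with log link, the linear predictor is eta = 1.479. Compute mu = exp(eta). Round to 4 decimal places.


mu = exp(eta) = exp(1.479).
= 4.3886.

4.3886


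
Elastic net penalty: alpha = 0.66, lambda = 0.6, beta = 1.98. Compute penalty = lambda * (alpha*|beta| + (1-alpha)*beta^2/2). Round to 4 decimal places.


L1 component = 0.66 * |1.98| = 1.3068.
L2 component = 0.34 * 1.98^2 / 2 = 0.6665.
Penalty = 0.6 * (1.3068 + 0.6665) = 0.6 * 1.9733 = 1.1840.

1.1840


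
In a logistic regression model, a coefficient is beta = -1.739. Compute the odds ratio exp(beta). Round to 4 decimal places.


exp(-1.739) = 0.1757.
So the odds ratio is 0.1757.

0.1757


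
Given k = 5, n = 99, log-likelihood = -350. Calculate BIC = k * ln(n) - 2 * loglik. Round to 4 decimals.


ln(99) = 4.595120.
k * ln(n) = 5 * 4.595120 = 22.975600.
-2L = 700.
BIC = 22.975600 + 700 = 722.975600, which rounds to 722.9756.

722.9756


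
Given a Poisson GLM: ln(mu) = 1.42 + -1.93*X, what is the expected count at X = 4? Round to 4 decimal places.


Compute eta = 1.42 + -1.93 * 4 = -6.3000.
Apply inverse link: mu = e^-6.3000 = 0.0018.

0.0018


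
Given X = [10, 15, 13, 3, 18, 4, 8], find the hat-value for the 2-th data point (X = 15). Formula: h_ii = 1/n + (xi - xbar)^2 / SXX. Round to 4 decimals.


Compute xbar = 10.1429 with n = 7 observations.
SXX = 186.8571.
Leverage = 1/7 + (15 - 10.1429)^2/186.8571 = 0.2691.

0.2691


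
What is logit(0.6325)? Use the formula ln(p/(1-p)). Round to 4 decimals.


Compute the odds: 0.6325/0.3675 = 1.7211.
Take the natural log: ln(1.7211) = 0.5430.

0.5430


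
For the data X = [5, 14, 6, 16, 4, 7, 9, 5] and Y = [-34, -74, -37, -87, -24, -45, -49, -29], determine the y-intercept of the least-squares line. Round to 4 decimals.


First find the slope: b1 = -4.9480.
Means: xbar = 8.2500, ybar = -47.3750.
b0 = ybar - b1 * xbar = -47.3750 - -4.9480 * 8.2500 = -6.5538.

-6.5538


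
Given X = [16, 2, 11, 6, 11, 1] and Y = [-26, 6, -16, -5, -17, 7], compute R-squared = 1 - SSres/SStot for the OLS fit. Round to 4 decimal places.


After computing the OLS fit (b0=9.4059, b1=-2.2859):
SSres = 4.8741, SStot = 897.5000.
R^2 = 1 - 4.8741/897.5000 = 0.9946.

0.9946


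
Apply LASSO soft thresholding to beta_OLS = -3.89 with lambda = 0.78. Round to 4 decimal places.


Check: |-3.89| = 3.89 vs lambda = 0.78.
Since |beta| > lambda, coefficient = sign(beta)*(|beta| - lambda) = -3.1100.
Soft-thresholded coefficient = -3.1100.

-3.1100


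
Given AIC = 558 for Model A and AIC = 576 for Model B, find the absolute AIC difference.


|AIC_A - AIC_B| = |558 - 576| = 18.
Model A is preferred (lower AIC).

18


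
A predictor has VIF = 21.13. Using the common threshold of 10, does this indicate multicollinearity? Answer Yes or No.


Check: VIF = 21.13 vs threshold = 10.
Since 21.13 >= 10, the answer is Yes.

Yes


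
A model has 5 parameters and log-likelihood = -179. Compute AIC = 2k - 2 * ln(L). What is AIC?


AIC = 2k - 2*loglik = 2(5) - 2(-179).
= 10 + 358 = 368.

368


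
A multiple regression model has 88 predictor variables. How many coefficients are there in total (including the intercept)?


Each predictor gets one coefficient, plus one intercept.
Total parameters = 88 + 1 = 89.

89


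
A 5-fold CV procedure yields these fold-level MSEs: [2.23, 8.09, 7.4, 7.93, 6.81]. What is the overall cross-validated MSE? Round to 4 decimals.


Sum of fold MSEs = 32.4600.
Average = 32.4600 / 5 = 6.4920.

6.4920


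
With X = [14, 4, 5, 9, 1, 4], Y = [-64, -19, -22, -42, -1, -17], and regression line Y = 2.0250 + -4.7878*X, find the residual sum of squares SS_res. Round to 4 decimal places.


Predicted values from Y = 2.0250 + -4.7878*X.
Residuals: [1.0042, -1.8738, -0.0860, -0.9348, 1.7628, 0.1262].
SSres = 8.5242.

8.5242


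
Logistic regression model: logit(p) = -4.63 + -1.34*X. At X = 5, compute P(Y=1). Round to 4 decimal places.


Linear predictor: z = -4.63 + -1.34 * 5 = -11.3300.
P = 1/(1 + exp(11.3300)) = 1/(1 + 83283.0228) = 0.0000.

0.0000


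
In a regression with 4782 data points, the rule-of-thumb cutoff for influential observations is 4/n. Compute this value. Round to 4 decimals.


Cook's distance cutoff = 4/n = 4/4782.
= 0.0008.

0.0008


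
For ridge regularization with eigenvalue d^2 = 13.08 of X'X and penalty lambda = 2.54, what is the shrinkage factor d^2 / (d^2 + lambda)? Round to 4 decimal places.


d^2 + lambda = 13.08 + 2.54 = 15.6200.
Shrinkage factor = 13.08/15.6200 = 0.8374.

0.8374


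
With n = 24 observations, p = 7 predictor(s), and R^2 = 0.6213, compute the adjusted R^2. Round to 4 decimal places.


Adjusted R^2 = 1 - (1 - R^2) * (n-1)/(n-p-1).
(1 - R^2) = 0.3787.
(n-1)/(n-p-1) = 23/16.
(1 - R^2) * (n-1) = 0.3787 * 23 = 8.7101.
Divide by (n-p-1): 8.7101 / 16 = 0.5444.
Adj R^2 = 1 - 0.5444 = 0.4556.

0.4556


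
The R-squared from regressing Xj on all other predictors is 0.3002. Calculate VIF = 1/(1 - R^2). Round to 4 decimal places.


Denominator: 1 - 0.3002 = 0.6998.
VIF = 1 / 0.6998 = 1.4290.

1.4290


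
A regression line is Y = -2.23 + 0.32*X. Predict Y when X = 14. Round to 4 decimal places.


Predicted value:
Y = -2.23 + (0.32)(14) = -2.23 + 4.4800 = 2.2500.

2.2500


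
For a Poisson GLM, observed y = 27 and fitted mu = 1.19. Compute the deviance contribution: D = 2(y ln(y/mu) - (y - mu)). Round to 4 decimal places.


First: ln(27/1.19) = 3.121884.
Then: 27 * 3.121884 = 84.290868.
y - mu = 27 - 1.19 = 25.81.
D = 2(84.290868 - 25.81) = 116.961736, which rounds to 116.9617.

116.9617


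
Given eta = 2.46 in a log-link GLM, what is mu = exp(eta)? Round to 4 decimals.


Apply the inverse link:
mu = e^2.46 = 11.7048.

11.7048


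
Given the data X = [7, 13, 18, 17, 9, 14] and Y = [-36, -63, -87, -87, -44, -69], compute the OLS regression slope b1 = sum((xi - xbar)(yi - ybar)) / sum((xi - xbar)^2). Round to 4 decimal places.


Calculate xbar = 13.0000, ybar = -64.3333.
S_xx = 94.0000, S_xy = -460.0000.
Using b1 = S_xy / S_xx = -460.0000 / 94.0000, we get b1 = -4.8936.

-4.8936
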